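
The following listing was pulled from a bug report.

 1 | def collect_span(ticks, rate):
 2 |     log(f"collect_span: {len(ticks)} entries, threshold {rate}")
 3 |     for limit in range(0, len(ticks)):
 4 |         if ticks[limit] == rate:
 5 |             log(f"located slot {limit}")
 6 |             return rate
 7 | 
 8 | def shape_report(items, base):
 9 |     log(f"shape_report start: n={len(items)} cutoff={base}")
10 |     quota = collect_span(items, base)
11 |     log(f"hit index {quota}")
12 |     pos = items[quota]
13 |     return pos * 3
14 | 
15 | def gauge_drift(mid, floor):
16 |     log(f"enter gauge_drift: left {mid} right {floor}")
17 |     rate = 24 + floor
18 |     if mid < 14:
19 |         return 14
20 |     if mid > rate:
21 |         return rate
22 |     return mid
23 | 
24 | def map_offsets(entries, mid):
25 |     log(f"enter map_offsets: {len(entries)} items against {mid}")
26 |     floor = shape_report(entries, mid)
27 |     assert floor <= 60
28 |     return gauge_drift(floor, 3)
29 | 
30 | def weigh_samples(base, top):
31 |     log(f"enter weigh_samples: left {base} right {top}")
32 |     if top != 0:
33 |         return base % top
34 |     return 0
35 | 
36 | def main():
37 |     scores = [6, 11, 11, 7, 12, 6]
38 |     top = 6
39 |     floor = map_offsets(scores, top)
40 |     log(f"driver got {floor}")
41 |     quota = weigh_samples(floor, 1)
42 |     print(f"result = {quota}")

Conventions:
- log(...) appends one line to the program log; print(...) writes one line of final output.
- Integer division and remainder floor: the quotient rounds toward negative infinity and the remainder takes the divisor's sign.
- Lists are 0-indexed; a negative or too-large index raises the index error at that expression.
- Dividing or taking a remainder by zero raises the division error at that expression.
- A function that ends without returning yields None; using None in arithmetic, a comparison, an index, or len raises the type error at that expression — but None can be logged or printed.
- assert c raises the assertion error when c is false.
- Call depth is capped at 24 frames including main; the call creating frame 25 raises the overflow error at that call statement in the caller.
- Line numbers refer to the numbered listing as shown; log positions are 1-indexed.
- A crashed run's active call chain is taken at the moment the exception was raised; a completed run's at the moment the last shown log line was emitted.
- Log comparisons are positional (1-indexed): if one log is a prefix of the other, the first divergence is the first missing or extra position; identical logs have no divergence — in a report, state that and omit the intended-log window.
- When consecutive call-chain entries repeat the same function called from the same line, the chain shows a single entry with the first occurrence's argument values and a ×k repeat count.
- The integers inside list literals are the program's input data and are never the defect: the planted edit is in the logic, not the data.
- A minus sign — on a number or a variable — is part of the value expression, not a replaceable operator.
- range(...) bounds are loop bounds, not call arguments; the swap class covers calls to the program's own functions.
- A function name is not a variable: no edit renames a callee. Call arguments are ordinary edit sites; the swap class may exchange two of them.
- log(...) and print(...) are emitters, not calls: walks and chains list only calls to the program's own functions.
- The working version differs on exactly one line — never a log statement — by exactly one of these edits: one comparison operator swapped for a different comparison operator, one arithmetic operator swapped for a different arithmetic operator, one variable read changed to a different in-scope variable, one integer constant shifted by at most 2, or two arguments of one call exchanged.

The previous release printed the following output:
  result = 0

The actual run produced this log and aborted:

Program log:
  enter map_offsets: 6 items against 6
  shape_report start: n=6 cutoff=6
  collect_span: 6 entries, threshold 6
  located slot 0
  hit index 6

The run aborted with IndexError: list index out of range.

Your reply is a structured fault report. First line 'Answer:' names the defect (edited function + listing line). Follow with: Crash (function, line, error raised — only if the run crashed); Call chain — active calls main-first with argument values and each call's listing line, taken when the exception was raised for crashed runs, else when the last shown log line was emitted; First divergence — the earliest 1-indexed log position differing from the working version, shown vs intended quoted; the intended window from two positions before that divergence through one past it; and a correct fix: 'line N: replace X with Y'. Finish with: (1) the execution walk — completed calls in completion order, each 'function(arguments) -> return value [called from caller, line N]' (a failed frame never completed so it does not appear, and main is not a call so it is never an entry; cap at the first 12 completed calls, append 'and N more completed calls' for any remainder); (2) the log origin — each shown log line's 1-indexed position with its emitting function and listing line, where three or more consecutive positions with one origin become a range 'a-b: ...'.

Answer: the defect is in collect_span at line 6.
Core observation: At log position 5 the runs split — shown 'hit index 6', but the working version logs 'hit index 0'.
Crash: shape_report, line 12, IndexError.
Call chain: main -> map_offsets([6, 11, 11, 7, 12, 6], 6) (called at line 39) -> shape_report([6, 11, 11, 7, 12, 6], 6) (called at line 26).
First divergence: position 5 — shown 'hit index 6', intended 'hit index 0'.
Intended log window:
  3: collect_span: 6 entries, threshold 6
  4: located slot 0
  5: hit index 0
  6: enter gauge_drift: left 18 right 3
Execution walk:
  collect_span([6, 11, 11, 7, 12, 6], 6) -> 6  [called from shape_report, line 10]
Origin of each log line:
  1: emitted by map_offsets (line 25)
  2: emitted by shape_report (line 9)
  3: emitted by collect_span (line 2)
  4: emitted by collect_span (line 5)
  5: emitted by shape_report (line 11)
A correct fix: line 6: replace `rate` with `limit`.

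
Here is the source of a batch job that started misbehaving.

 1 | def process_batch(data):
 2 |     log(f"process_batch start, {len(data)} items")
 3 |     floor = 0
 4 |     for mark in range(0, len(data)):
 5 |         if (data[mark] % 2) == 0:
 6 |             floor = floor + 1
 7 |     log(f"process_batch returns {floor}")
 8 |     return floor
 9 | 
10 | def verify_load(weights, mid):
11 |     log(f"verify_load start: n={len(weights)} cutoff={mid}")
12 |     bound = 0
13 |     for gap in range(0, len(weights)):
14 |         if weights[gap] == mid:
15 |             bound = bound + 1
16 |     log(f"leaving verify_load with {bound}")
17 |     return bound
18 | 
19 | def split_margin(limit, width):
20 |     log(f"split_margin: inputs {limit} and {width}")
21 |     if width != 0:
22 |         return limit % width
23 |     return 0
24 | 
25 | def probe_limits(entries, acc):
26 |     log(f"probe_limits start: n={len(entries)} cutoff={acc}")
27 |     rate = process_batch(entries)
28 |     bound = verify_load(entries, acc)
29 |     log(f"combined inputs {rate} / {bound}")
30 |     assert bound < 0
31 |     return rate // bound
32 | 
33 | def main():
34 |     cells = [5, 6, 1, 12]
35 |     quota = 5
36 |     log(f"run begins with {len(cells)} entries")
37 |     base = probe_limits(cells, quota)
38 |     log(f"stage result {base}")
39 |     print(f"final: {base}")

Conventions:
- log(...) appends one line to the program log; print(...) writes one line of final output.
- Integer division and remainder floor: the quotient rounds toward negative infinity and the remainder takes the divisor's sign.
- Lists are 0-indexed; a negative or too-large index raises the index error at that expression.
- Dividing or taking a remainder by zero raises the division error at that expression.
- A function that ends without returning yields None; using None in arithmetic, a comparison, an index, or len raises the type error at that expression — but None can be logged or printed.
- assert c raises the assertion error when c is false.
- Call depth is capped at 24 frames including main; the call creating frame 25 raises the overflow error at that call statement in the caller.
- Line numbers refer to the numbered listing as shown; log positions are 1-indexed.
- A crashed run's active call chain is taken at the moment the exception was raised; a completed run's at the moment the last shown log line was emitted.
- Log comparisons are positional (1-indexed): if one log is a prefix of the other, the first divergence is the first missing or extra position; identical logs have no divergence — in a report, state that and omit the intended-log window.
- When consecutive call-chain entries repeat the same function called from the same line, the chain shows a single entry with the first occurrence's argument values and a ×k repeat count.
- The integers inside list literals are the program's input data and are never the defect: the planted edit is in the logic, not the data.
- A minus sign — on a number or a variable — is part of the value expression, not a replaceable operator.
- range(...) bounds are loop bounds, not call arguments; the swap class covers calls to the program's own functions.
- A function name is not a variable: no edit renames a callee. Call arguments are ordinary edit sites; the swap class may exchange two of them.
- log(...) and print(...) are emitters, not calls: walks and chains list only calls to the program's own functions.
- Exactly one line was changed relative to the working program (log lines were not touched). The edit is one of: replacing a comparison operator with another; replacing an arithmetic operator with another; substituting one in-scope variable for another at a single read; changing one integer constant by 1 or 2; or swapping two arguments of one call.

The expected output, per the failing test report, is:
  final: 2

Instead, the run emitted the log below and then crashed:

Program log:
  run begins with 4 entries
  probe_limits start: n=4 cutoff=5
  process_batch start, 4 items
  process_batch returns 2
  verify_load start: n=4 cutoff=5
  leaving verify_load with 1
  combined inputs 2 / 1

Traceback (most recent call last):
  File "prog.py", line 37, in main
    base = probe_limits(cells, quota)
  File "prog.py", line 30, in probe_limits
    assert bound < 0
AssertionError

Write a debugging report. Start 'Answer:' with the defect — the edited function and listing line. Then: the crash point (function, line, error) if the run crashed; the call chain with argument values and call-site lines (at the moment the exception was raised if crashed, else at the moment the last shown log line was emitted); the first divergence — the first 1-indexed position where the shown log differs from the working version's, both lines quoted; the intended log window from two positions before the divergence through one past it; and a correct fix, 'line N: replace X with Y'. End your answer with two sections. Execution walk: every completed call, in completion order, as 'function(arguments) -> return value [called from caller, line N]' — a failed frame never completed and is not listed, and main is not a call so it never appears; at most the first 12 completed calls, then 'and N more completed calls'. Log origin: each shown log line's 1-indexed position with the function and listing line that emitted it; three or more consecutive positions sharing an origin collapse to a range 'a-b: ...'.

Answer: the defect is in probe_limits at line 30.
Core observation: A complete run would log 'stage result 2' next, but this one stopped at 7 lines.
Crash: probe_limits, line 30, AssertionError.
Call chain: main -> probe_limits([5, 6, 1, 12], 5) (called at line 37).
First divergence: position 8 (shown log ended at 7 lines; the working version continues: 'stage result 2').
Intended log window:
  6: leaving verify_load with 1
  7: combined inputs 2 / 1
  8: stage result 2
Execution walk:
  process_batch([5, 6, 1, 12]) -> 2  [called from probe_limits, line 27]
  verify_load([5, 6, 1, 12], 5) -> 1  [called from probe_limits, line 28]
Log line origins:
  1 — main, line 36
  2 — probe_limits, line 26
  3 — process_batch, line 2
  4 — process_batch, line 7
  5 — verify_load, line 11
  6 — verify_load, line 16
  7 — probe_limits, line 29
A correct fix: line 30: replace `<` with `>`.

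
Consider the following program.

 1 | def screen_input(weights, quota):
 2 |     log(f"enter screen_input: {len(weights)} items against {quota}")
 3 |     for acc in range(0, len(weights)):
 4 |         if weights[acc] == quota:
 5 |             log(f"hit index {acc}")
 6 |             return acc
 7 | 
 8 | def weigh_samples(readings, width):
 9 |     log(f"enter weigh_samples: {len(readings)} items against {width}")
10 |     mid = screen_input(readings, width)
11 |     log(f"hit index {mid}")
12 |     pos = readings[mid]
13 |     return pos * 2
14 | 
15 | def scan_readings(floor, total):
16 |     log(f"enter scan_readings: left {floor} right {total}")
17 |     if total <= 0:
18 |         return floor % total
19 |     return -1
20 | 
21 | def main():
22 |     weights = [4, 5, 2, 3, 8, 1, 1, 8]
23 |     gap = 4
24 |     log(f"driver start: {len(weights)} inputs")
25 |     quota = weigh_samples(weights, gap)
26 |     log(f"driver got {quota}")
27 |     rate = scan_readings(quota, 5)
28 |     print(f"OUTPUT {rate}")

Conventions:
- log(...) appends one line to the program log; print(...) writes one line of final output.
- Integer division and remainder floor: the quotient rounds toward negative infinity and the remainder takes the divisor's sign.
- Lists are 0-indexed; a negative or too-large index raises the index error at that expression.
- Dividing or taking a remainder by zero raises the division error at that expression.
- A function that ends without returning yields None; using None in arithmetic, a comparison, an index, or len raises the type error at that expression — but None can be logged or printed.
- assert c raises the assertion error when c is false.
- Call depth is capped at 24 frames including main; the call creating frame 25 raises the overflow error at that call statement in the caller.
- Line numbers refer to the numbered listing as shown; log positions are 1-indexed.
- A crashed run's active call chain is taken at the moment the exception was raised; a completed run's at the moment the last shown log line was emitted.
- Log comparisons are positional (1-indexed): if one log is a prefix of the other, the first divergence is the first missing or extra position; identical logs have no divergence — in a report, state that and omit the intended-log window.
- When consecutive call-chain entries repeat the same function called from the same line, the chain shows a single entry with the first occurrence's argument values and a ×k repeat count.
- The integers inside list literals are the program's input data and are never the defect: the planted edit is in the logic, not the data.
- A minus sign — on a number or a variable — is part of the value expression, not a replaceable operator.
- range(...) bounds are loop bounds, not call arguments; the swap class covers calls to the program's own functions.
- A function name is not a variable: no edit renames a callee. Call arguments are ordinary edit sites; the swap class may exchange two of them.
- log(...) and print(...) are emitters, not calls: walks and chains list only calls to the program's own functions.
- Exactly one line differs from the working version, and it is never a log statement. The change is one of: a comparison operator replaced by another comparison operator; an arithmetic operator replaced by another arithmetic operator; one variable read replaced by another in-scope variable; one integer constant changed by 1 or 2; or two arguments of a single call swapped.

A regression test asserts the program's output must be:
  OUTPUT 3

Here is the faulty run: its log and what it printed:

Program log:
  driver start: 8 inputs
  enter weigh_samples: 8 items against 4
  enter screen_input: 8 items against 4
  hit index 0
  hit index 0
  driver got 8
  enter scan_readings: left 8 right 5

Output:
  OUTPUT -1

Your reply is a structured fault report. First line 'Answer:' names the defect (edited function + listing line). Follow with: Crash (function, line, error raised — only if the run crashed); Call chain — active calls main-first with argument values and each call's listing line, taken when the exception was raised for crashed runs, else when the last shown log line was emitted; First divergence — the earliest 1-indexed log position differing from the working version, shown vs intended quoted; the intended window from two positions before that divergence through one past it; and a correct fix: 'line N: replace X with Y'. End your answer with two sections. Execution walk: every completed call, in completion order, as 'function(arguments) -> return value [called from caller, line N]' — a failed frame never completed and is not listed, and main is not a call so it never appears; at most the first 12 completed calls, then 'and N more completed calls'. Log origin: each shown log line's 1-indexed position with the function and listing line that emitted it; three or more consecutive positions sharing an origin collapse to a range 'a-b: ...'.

Answer: the defect is in scan_readings at line 17.
Key observation: Log streams are identical — the defect surfaces only in the printed output.
Call chain: main -> scan_readings(8, 5) (called at line 27).
First divergence: none (the log streams are identical).
Execution walk:
  screen_input([4, 5, 2, 3, 8, 1, 1, 8], 4) -> 0  [called from weigh_samples, line 10]
  weigh_samples([4, 5, 2, 3, 8, 1, 1, 8], 4) -> 8  [called from main, line 25]
  scan_readings(8, 5) -> -1  [called from main, line 27]
Origin of each log line:
  1: logged in main at line 24
  2: logged in weigh_samples at line 9
  3: logged in screen_input at line 2
  4: logged in screen_input at line 5
  5: logged in weigh_samples at line 11
  6: logged in main at line 26
  7: logged in scan_readings at line 16
A correct fix: line 17: replace `<=` with `!=`.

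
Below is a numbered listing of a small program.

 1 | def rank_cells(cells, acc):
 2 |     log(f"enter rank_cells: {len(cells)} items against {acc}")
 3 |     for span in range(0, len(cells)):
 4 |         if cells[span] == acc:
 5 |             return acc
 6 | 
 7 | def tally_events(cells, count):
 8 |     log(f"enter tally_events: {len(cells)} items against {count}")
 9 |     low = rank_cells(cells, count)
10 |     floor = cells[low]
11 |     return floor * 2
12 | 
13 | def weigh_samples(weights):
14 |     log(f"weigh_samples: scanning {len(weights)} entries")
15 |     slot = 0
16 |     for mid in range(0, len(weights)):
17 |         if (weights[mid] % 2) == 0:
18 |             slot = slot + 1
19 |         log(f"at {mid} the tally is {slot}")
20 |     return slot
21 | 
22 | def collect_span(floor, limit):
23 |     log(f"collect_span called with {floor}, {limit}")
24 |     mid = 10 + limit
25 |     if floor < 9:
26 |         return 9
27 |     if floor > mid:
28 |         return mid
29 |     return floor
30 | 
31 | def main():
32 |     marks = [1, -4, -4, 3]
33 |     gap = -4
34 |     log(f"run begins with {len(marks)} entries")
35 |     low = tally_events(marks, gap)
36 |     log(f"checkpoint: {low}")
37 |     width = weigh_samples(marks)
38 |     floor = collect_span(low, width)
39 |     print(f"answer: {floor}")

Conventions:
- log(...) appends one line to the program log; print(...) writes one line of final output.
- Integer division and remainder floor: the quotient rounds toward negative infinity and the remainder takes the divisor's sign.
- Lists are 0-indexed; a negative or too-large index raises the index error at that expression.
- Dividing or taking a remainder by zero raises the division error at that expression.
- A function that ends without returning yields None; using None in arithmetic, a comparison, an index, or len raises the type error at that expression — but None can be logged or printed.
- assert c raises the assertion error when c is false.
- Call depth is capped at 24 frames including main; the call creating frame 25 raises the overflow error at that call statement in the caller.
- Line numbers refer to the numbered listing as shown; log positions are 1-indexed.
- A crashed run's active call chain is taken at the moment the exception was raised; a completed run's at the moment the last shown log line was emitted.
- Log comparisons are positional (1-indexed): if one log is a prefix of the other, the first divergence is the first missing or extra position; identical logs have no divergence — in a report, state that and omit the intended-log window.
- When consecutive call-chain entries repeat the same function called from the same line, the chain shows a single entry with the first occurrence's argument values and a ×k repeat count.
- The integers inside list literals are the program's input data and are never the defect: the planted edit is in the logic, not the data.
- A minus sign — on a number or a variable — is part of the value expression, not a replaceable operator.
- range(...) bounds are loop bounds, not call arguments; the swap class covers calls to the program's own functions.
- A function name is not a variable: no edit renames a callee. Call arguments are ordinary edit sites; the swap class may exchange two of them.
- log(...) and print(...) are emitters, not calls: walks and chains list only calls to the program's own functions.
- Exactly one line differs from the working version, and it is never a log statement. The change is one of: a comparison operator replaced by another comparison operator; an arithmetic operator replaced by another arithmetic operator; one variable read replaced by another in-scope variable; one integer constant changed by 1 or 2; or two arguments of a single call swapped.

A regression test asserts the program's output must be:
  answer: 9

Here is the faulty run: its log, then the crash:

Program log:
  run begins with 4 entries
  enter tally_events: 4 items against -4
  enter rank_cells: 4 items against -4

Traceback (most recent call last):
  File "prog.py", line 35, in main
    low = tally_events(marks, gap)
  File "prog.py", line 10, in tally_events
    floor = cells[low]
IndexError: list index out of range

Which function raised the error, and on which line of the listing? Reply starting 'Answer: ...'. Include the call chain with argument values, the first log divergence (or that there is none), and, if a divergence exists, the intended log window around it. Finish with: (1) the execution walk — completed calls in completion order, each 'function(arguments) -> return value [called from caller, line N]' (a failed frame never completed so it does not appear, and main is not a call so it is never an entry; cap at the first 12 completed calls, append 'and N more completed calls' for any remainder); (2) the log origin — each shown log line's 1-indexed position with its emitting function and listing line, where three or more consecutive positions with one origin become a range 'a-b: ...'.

Answer: the error was raised in tally_events, line 10.
The tell: The faulty run's log stops after 3 lines; the working version's next line would be 'checkpoint: -8'.
Call chain: main -> tally_events([1, -4, -4, 3], -4) (called at line 35).
First divergence: position 4 (shown log ended at 3 lines; the working version continues: 'checkpoint: -8').
Intended log window:
  2: enter tally_events: 4 items against -4
  3: enter rank_cells: 4 items against -4
  4: checkpoint: -8
  5: weigh_samples: scanning 4 entries
Execution walk:
  rank_cells([1, -4, -4, 3], -4) -> -4  [called from tally_events, line 9]
Origin of each log line:
  1: emitted by main (line 34)
  2: emitted by tally_events (line 8)
  3: emitted by rank_cells (line 2)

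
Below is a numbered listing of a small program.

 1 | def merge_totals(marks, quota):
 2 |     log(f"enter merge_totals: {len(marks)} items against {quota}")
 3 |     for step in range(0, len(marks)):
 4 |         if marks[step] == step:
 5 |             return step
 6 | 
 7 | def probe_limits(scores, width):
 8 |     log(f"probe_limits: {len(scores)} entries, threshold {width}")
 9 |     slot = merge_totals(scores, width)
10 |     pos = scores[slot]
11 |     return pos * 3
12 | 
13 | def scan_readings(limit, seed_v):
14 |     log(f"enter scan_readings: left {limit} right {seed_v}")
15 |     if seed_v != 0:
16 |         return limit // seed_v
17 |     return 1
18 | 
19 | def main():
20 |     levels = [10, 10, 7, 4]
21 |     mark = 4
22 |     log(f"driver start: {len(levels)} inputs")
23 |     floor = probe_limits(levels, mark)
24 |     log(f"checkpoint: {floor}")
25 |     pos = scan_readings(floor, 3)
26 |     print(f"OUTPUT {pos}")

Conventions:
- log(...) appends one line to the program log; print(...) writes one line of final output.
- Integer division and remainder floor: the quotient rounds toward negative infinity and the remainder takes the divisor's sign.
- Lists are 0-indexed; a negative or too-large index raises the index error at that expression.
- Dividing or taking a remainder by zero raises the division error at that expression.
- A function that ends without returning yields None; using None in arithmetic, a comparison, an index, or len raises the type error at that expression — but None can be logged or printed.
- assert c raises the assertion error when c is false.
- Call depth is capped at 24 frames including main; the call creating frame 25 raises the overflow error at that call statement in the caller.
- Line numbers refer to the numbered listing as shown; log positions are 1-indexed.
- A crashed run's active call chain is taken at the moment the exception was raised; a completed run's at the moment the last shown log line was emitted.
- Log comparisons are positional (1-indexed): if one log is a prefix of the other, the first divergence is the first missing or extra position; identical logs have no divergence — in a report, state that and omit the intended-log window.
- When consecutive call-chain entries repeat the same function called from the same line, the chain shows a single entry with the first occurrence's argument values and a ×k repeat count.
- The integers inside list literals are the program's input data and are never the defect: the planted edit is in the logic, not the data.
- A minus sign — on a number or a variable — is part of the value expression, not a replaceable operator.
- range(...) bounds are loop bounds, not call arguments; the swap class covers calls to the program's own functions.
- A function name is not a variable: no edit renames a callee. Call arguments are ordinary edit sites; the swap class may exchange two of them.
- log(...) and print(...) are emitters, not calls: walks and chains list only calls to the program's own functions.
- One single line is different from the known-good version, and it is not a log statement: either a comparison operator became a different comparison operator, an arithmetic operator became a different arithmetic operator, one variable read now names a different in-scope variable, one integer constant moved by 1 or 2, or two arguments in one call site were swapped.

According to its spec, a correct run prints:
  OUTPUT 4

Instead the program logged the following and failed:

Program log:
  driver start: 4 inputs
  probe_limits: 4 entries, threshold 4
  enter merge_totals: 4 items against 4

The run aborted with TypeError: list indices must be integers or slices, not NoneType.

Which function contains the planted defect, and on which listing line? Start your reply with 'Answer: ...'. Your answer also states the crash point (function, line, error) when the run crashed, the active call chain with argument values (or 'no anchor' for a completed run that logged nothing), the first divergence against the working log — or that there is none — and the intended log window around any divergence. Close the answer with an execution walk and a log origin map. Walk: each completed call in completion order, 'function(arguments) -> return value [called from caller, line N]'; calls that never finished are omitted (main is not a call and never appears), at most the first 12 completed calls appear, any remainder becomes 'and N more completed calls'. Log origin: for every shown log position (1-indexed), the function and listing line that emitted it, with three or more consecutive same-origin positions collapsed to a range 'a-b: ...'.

Answer: the defect is in merge_totals at line 4.
Core observation: The log ends early — 3 lines, where the working version next logs 'checkpoint: 12'.
Crash: probe_limits, line 10, TypeError.
Call chain: main -> probe_limits([10, 10, 7, 4], 4) (called at line 23).
First divergence: position 4 — the faulty run's log ends after 3 lines; the working version continues with 'checkpoint: 12'.
Intended log window:
  2: probe_limits: 4 entries, threshold 4
  3: enter merge_totals: 4 items against 4
  4: checkpoint: 12
  5: enter scan_readings: left 12 right 3
Execution walk:
  merge_totals([10, 10, 7, 4], 4) -> None  [called from probe_limits, line 9]
Origin of each log line:
  1: emitted by main (line 22)
  2: emitted by probe_limits (line 8)
  3: emitted by merge_totals (line 2)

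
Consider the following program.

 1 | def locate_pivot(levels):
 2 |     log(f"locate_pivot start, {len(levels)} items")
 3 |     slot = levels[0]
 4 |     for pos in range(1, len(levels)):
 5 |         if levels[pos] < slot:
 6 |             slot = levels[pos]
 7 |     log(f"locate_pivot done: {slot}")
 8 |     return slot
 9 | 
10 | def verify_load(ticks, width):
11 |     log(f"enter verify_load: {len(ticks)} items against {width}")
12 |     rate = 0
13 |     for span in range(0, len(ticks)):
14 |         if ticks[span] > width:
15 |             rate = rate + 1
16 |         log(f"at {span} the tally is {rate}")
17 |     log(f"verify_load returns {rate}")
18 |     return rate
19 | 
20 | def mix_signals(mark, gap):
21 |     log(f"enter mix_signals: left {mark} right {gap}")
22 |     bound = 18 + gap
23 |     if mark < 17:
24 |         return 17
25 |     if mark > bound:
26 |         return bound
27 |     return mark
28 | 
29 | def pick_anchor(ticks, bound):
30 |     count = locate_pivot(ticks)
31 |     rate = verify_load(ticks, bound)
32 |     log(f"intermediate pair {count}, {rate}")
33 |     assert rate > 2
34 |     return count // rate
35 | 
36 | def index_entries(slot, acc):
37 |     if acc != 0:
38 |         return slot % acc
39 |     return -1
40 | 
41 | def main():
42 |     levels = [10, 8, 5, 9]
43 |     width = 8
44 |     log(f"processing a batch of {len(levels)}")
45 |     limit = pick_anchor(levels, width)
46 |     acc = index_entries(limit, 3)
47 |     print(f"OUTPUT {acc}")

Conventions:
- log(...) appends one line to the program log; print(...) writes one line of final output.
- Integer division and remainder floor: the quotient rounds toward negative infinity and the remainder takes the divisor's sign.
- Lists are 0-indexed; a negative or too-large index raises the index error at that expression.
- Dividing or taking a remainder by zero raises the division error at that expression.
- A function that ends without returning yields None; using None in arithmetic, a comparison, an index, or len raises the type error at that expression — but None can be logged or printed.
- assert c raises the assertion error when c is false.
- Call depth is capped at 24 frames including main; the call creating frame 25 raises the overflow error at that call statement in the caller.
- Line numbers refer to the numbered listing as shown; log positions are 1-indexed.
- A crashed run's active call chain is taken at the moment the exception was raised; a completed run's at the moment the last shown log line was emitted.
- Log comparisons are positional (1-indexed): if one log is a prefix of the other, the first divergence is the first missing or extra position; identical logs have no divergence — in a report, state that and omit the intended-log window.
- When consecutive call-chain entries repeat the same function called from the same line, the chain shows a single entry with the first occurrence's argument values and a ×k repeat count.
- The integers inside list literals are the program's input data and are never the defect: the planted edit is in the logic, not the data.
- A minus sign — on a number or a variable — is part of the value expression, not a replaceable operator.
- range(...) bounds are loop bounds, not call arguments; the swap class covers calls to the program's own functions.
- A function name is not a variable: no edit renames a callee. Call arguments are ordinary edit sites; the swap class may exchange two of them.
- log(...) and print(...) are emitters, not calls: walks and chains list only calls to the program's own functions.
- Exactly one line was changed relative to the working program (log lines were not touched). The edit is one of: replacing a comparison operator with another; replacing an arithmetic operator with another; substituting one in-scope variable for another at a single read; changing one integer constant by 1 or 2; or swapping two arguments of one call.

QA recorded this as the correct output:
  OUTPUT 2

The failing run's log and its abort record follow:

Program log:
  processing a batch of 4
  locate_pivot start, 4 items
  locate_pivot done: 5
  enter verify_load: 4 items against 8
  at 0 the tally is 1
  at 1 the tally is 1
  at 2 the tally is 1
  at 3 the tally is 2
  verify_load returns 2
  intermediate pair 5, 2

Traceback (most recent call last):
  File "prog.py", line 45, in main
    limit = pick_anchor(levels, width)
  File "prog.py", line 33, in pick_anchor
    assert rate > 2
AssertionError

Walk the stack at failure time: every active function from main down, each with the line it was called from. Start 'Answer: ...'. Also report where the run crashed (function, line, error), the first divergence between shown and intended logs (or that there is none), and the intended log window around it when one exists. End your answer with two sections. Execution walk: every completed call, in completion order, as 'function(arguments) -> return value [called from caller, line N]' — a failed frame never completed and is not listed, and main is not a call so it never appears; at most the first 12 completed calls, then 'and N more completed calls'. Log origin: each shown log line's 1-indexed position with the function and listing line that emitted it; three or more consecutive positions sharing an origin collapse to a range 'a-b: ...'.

Answer: main -> pick_anchor (called at line 45).
Key observation: All emitted log lines are correct; the crash alone marks the defect.
Crash: pick_anchor, line 33, AssertionError.
First divergence: none (the log streams are identical).
Execution walk:
  locate_pivot([10, 8, 5, 9]) -> 5  [called from pick_anchor, line 30]
  verify_load([10, 8, 5, 9], 8) -> 2  [called from pick_anchor, line 31]
Log line origins:
  1: logged in main at line 44
  2: logged in locate_pivot at line 2
  3: logged in locate_pivot at line 7
  4: logged in verify_load at line 11
  5-8: logged in verify_load at line 16
  9: logged in verify_load at line 17
  10: logged in pick_anchor at line 32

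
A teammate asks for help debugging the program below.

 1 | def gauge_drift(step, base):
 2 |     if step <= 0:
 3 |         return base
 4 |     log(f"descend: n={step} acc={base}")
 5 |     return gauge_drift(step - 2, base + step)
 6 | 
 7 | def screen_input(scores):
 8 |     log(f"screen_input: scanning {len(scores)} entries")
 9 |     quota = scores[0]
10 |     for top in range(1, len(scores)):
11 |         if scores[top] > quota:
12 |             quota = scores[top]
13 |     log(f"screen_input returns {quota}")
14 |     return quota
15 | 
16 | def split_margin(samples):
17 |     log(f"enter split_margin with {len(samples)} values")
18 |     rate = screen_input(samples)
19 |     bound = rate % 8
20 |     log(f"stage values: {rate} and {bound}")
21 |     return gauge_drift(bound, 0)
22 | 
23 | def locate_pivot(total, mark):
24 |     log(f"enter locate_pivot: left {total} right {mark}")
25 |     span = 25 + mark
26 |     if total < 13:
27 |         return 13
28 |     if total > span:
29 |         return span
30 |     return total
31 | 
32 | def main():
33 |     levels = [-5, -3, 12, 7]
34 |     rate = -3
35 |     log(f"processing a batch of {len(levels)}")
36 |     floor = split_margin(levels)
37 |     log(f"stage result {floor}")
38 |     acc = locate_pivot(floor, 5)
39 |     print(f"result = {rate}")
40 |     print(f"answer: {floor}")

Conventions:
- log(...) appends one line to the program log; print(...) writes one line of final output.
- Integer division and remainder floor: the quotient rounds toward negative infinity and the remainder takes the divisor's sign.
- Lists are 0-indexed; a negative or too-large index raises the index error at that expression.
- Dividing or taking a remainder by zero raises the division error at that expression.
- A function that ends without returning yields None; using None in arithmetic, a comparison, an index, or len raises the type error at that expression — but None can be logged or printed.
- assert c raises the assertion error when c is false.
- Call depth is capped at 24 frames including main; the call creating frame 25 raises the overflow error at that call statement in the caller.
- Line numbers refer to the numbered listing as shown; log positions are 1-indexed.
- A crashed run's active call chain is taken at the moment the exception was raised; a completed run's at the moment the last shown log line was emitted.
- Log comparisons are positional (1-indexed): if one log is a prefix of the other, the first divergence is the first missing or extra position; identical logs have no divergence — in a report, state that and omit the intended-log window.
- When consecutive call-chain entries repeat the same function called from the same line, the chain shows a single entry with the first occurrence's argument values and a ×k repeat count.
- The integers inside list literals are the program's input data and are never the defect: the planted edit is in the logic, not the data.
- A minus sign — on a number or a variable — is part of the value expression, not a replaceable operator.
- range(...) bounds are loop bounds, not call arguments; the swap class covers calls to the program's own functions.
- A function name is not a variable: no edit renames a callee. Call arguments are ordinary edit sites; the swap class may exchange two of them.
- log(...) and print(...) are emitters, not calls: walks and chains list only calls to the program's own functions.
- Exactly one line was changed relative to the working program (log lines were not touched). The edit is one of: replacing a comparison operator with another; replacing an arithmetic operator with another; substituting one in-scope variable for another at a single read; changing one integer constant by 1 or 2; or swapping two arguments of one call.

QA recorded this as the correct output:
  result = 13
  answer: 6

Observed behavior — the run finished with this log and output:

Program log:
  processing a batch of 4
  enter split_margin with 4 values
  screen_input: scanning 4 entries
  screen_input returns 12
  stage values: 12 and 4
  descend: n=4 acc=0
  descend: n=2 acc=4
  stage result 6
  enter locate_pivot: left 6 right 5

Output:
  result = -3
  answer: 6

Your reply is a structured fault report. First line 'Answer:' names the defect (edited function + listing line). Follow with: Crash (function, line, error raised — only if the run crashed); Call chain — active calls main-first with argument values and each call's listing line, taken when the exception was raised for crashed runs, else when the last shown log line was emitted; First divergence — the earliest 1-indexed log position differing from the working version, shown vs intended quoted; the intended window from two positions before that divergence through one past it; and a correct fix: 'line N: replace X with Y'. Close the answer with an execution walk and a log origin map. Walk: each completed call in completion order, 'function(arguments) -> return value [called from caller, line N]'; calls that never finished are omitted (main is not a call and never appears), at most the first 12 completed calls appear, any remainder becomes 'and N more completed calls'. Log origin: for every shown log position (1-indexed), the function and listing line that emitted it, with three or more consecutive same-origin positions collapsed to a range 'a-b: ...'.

Answer: the defect is in main at line 39.
The tell: The logs agree in full; only the final output differs.
Call chain: main -> locate_pivot(6, 5) (called at line 38).
First divergence: none; the two logs match at every position.
Execution walk:
  screen_input([-5, -3, 12, 7]) -> 12  [called from split_margin, line 18]
  gauge_drift(0, 6) -> 6  [called from gauge_drift, line 5]
  gauge_drift(2, 4) -> 6  [called from gauge_drift, line 5]
  gauge_drift(4, 0) -> 6  [called from split_margin, line 21]
  split_margin([-5, -3, 12, 7]) -> 6  [called from main, line 36]
  locate_pivot(6, 5) -> 13  [called from main, line 38]
Log line origins:
  1: emitted by main (line 35)
  2: emitted by split_margin (line 17)
  3: emitted by screen_input (line 8)
  4: emitted by screen_input (line 13)
  5: emitted by split_margin (line 20)
  6: emitted by gauge_drift (line 4)
  7: emitted by gauge_drift (line 4)
  8: emitted by main (line 37)
  9: emitted by locate_pivot (line 24)
A correct fix: line 39: replace `rate` with `acc`.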